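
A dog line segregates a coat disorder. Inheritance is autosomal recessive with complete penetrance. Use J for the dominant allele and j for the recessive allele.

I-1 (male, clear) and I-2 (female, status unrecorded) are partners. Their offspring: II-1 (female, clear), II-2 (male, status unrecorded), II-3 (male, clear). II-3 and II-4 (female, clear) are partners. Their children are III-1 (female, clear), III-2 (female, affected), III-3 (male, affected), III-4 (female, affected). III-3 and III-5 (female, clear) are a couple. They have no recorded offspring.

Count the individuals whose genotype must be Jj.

2

Obligate heterozygotes: II-3 is clear so carries J and passed j to III-2 (jj), so II-3 is Jj; II-4 is clear so carries J and passed j to III-2 (jj), so II-4 is Jj.
Every other individual is either homozygous by phenotype or has at least one consistent homozygous assignment, so the count is 2.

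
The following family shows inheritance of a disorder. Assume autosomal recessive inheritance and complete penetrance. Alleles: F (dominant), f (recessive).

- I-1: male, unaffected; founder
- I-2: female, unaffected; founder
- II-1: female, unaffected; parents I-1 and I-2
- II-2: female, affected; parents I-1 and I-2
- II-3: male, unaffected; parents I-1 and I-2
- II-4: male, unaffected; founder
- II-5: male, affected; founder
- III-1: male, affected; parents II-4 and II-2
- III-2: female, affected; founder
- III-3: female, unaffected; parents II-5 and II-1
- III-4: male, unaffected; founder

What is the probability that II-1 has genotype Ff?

I-1 is unaffected so carries F and passed f to II-2 (ff), so I-1 is Ff.
I-2 is unaffected so carries F and passed f to II-2 (ff), so I-2 is Ff.
Their cross gives offspring ratios 1/4 FF : 1/2 Ff : 1/4 ff. Conditioning on II-1 being unaffected, P(Ff) = 1/2 / 3/4 = 2/3 before taking II-1's own offspring into account.
II-5 is affected, so II-5 is ff.
Now use II-1's offspring. Probability of each recorded status — unaffected daughter III-3: 1/2 if II-1 is Ff, 1 if FF.
Bayes: P(Ff) = 2/3·1/2 / (2/3·1/2 + 1/3·1) = 1/2.

1/2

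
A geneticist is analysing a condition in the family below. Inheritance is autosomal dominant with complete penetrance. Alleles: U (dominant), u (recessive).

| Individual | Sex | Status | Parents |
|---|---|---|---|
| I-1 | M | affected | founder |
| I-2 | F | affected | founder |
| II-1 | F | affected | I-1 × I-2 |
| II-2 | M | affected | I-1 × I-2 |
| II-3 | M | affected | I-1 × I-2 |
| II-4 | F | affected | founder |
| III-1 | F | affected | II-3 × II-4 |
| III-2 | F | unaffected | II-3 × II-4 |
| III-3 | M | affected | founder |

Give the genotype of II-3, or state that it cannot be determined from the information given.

From phenotype alone, II-3 is UU or Uu.
II-3 is affected so carries U and passed u to III-2 (uu), so II-3 is Uu.

Uu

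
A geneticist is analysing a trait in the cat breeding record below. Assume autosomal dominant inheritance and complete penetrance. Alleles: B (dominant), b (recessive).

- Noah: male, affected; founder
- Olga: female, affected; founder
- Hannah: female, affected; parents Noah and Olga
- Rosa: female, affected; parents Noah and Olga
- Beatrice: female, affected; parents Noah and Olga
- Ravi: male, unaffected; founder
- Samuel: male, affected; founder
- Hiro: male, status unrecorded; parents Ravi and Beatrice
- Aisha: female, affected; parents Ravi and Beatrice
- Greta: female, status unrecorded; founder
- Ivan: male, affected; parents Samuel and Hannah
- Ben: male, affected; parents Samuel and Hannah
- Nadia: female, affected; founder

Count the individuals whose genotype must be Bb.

Obligate heterozygotes: Aisha is affected so carries B and received b from Ravi (bb), so Aisha is Bb.
Every other individual is either homozygous by phenotype or has at least one consistent homozygous assignment, so the count is 1.

1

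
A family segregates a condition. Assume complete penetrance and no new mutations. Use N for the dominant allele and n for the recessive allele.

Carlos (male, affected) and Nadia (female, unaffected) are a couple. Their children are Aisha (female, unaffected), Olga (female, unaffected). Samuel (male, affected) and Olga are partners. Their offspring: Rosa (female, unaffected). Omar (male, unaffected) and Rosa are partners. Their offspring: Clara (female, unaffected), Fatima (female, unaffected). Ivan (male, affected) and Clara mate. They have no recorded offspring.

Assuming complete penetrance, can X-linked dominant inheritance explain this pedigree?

No

Under X-linked dominant, Aisha (unaffected, female) cannot arise from Carlos (affected) × Nadia (unaffected).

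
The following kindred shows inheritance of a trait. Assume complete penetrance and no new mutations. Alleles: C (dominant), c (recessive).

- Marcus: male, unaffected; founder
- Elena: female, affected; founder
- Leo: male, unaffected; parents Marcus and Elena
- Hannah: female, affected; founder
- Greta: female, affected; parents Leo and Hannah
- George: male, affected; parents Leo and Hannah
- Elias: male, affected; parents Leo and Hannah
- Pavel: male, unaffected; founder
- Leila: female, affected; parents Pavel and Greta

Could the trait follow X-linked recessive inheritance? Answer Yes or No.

No

Under X-linked recessive, Leo (unaffected, male) cannot arise from Marcus (unaffected) × Elena (affected).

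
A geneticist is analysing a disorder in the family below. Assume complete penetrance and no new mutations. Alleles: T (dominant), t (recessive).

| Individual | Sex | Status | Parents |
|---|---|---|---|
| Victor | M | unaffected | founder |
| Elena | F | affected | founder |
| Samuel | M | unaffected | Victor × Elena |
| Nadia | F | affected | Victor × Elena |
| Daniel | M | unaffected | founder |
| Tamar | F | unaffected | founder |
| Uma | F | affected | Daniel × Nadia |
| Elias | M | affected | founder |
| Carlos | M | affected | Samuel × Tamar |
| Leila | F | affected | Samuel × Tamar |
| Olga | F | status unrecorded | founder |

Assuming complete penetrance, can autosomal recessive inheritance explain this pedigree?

A consistent assignment under autosomal recessive exists: Victor Tt, Elena tt, Samuel Tt, Nadia tt, Daniel Tt, Tamar Tt, Uma tt, Elias tt, Carlos tt, Leila tt, Olga TT.
In this assignment every recorded phenotype matches its genotype and every non-founder's genotype is obtainable from its parents' genotypes, so the pedigree is consistent.

Yes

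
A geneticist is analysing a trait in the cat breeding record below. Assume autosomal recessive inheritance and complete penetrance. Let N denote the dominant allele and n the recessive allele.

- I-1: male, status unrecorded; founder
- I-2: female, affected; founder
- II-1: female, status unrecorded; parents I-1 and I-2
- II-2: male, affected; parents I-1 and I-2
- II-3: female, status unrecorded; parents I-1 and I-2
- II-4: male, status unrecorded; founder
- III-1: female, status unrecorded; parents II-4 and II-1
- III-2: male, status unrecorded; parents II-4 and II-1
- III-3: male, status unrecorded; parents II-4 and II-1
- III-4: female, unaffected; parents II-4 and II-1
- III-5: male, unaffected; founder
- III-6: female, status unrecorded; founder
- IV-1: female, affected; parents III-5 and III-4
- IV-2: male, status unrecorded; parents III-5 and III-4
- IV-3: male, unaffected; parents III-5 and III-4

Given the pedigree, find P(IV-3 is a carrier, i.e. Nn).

III-5 is unaffected so carries N and passed n to IV-1 (nn), so III-5 is Nn.
III-4 is unaffected so carries N and passed n to IV-1 (nn), so III-4 is Nn.
Their cross gives offspring ratios 1/4 NN : 1/2 Nn : 1/4 nn. Conditioning on IV-3 being unaffected, P(Nn) = 1/2 / 3/4 = 2/3.

2/3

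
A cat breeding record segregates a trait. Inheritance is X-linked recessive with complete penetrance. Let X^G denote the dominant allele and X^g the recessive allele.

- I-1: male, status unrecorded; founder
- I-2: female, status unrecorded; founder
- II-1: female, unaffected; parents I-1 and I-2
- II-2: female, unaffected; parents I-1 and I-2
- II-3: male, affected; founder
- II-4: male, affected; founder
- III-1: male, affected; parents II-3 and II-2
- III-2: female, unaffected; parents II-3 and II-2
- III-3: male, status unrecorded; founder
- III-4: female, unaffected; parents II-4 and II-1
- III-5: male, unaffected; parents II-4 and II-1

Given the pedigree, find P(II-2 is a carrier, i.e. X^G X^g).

1

II-2 is unaffected so carries G and passed g to III-1 (X^g Y), so II-2 is X^G X^g, giving P(X^G X^g) = 1.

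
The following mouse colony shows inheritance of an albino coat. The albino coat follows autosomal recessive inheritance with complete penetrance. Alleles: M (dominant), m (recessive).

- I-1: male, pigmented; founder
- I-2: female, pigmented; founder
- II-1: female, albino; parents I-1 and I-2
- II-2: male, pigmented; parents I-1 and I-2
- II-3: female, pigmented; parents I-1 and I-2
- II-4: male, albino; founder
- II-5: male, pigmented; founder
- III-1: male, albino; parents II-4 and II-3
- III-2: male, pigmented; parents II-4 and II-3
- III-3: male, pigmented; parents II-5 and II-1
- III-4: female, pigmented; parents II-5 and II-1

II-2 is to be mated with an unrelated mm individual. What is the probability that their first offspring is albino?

I-1 is pigmented so carries M and passed m to II-1 (mm), so I-1 is Mm.
I-2 is pigmented so carries M and passed m to II-1 (mm), so I-2 is Mm.
II-2 is a pigmented offspring of I-1 (Mm) × I-2 (Mm), whose cross gives 1/4 MM : 1/2 Mm : 1/4 mm; conditioning on being pigmented, II-2 is MM with probability 1/3, Mm with probability 2/3.
Summing over parental genotype combinations, P(offspring is albino) = 2/3·1/2 = 1/3.

1/3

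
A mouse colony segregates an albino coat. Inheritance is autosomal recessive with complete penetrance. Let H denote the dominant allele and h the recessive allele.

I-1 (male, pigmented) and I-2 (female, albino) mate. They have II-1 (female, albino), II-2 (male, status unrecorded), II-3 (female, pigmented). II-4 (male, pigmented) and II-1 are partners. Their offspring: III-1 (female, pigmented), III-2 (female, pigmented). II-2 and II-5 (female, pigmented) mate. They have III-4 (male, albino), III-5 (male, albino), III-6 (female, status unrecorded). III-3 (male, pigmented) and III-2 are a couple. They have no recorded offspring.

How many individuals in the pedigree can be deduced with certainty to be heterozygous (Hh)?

Obligate heterozygotes: I-1 is pigmented so carries H and passed h to II-1 (hh), so I-1 is Hh; II-3 is pigmented so carries H and received h from I-2 (hh), so II-3 is Hh; II-5 is pigmented so carries H and passed h to III-4 (hh), so II-5 is Hh; III-1 is pigmented so carries H and received h from II-1 (hh), so III-1 is Hh; III-2 is pigmented so carries H and received h from II-1 (hh), so III-2 is Hh.
Every other individual is either homozygous by phenotype or has at least one consistent homozygous assignment, so the count is 5.

5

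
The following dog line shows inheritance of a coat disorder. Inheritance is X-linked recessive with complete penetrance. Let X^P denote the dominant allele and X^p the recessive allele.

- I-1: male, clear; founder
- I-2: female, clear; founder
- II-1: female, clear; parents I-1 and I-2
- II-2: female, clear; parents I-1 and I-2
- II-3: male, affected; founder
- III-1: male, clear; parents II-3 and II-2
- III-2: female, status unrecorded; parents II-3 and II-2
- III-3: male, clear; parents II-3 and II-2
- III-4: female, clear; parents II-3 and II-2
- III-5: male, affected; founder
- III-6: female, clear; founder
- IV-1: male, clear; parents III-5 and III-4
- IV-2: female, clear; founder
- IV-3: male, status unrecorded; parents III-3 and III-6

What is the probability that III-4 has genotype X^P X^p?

1

III-4 is clear so carries P and received p from II-3 (X^p Y), so III-4 is X^P X^p, giving P(X^P X^p) = 1.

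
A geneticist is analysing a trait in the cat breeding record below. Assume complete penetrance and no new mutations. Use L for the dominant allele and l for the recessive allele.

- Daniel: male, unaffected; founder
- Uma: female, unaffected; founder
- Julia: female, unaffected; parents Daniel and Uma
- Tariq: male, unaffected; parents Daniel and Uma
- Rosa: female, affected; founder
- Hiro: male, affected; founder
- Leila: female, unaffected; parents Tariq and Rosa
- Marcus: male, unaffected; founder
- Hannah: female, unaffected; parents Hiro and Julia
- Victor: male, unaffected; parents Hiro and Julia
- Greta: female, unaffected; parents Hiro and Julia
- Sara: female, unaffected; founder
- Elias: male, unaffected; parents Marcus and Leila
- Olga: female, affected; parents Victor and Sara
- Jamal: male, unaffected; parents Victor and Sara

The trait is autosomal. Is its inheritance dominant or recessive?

recessive

Victor and Sara are both unaffected yet have an affected child Olga. Under dominance, an affected child requires at least one affected parent, so the trait cannot be dominant.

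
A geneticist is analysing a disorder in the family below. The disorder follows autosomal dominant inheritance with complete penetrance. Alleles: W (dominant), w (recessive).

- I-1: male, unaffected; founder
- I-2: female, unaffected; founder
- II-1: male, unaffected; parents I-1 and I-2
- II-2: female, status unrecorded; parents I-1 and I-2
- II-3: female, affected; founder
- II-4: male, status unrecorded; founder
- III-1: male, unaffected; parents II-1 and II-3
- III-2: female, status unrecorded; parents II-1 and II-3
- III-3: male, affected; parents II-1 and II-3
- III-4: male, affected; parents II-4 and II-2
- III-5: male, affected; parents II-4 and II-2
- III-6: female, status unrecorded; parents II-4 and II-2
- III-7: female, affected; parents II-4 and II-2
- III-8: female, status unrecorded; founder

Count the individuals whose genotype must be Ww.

Obligate heterozygotes: II-3 is affected so carries W and passed w to III-1 (ww), so II-3 is Ww; III-3 is affected so carries W and received w from II-1 (ww), so III-3 is Ww; III-4 is affected so carries W and received w from II-2 (ww), so III-4 is Ww; III-5 is affected so carries W and received w from II-2 (ww), so III-5 is Ww; III-7 is affected so carries W and received w from II-2 (ww), so III-7 is Ww.
Every other individual is either homozygous by phenotype or has at least one consistent homozygous assignment, so the count is 5.

5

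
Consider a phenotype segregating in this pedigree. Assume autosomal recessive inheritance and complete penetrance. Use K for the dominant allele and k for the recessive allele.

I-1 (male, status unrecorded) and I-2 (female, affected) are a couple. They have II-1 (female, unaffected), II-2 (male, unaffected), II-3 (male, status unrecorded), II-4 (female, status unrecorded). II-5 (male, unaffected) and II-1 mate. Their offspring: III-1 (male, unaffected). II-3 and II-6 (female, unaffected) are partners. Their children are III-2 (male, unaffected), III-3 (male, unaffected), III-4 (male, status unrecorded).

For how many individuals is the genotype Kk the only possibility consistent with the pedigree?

Obligate heterozygotes: II-1 is unaffected so carries K and received k from I-2 (kk), so II-1 is Kk; II-2 is unaffected so carries K and received k from I-2 (kk), so II-2 is Kk.
Every other individual is either homozygous by phenotype or has at least one consistent homozygous assignment, so the count is 2.

2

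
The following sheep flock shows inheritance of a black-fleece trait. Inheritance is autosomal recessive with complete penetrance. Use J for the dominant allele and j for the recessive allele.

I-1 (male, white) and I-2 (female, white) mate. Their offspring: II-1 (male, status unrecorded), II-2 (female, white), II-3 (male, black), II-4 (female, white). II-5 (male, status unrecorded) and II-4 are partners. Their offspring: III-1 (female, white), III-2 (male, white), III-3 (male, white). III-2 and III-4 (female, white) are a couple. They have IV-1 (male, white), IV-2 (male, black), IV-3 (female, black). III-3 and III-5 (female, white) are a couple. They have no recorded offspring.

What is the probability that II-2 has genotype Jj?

I-1 is white so carries J and passed j to II-3 (jj), so I-1 is Jj.
I-2 is white so carries J and passed j to II-3 (jj), so I-2 is Jj.
Their cross gives offspring ratios 1/4 JJ : 1/2 Jj : 1/4 jj. Conditioning on II-2 being white, P(Jj) = 1/2 / 3/4 = 2/3.

2/3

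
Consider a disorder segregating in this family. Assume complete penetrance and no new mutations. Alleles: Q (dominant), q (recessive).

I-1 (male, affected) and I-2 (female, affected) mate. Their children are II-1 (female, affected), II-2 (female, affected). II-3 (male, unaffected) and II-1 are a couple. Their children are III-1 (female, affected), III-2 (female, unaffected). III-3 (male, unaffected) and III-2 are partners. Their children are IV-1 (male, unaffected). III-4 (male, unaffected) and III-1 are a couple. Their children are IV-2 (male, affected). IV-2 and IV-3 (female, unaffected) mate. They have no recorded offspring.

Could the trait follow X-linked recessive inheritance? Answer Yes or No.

Under X-linked recessive, III-1 (affected, female) cannot arise from II-3 (unaffected) × II-1 (affected).

No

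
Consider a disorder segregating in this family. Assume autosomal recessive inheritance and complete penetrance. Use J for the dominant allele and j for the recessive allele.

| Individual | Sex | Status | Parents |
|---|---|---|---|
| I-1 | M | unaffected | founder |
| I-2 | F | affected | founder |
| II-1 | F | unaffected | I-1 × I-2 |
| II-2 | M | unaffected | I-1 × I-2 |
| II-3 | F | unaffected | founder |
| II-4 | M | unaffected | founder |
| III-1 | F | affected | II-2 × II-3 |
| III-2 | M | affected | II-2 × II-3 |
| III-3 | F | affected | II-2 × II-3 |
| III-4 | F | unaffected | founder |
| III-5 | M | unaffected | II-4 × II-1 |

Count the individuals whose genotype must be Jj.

3

Obligate heterozygotes: II-1 is unaffected so carries J and received j from I-2 (jj), so II-1 is Jj; II-2 is unaffected so carries J and received j from I-2 (jj), so II-2 is Jj; II-3 is unaffected so carries J and passed j to III-1 (jj), so II-3 is Jj.
Every other individual is either homozygous by phenotype or has at least one consistent homozygous assignment, so the count is 3.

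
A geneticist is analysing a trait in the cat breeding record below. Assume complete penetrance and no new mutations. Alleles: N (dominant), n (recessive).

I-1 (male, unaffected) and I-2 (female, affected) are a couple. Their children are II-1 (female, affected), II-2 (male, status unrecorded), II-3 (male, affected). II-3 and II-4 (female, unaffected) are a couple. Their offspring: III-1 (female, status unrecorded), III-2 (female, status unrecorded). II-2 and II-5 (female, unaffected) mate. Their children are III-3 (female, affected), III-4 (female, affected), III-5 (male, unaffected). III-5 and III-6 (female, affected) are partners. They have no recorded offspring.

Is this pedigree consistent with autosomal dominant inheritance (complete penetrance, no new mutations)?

A consistent assignment under autosomal dominant exists: I-1 nn, I-2 NN, II-1 Nn, II-2 Nn, II-3 Nn, II-4 nn, II-5 nn, III-1 Nn, III-2 Nn, III-3 Nn, III-4 Nn, III-5 nn, III-6 NN.
In this assignment every recorded phenotype matches its genotype and every non-founder's genotype is obtainable from its parents' genotypes, so the pedigree is consistent.

Yes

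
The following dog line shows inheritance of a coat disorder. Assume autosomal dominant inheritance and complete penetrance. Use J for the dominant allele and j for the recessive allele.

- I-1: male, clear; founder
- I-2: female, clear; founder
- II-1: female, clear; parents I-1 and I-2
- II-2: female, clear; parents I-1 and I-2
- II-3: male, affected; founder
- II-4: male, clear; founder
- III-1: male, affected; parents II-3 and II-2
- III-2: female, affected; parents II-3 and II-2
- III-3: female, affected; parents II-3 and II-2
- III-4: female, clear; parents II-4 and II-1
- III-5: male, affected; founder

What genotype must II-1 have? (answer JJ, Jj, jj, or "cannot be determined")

II-1 is clear, so II-1 is jj.

jj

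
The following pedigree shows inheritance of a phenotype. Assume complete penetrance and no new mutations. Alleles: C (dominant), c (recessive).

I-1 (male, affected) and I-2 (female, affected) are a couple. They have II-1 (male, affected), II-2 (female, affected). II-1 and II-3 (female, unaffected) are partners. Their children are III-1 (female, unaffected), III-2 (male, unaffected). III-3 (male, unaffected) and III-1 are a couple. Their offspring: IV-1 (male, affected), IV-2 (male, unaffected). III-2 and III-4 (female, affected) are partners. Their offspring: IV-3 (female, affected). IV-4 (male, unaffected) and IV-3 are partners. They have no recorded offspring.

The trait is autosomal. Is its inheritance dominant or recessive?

III-3 and III-1 are both unaffected yet have an affected child IV-1. Under dominance, an affected child requires at least one affected parent, so the trait cannot be dominant.

recessive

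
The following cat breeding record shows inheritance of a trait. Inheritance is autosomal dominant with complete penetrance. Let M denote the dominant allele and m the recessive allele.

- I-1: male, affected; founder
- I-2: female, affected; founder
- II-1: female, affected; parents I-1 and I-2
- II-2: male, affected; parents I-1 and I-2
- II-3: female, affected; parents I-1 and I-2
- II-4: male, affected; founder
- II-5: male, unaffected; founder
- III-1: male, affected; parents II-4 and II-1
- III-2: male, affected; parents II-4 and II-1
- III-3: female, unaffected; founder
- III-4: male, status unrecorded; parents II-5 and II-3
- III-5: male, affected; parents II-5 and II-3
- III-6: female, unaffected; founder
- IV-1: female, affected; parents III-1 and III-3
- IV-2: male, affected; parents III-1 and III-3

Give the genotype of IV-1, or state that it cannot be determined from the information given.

Mm

From phenotype alone, IV-1 is MM or Mm.
IV-1 is affected so carries M and received m from III-3 (mm), so IV-1 is Mm.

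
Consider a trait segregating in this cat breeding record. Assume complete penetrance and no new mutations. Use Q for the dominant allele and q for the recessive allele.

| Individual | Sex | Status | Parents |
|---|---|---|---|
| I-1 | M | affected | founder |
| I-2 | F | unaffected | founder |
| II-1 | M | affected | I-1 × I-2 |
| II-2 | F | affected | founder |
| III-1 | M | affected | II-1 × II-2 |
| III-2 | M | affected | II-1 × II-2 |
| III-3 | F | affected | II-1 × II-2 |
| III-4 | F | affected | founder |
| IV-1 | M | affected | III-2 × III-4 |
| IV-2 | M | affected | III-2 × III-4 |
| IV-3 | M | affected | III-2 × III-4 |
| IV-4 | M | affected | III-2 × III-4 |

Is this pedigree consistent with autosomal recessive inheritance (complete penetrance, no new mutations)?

A consistent assignment under autosomal recessive exists: I-1 qq, I-2 Qq, II-1 qq, II-2 qq, III-1 qq, III-2 qq, III-3 qq, III-4 qq, IV-1 qq, IV-2 qq, IV-3 qq, IV-4 qq.
In this assignment every recorded phenotype matches its genotype and every non-founder's genotype is obtainable from its parents' genotypes, so the pedigree is consistent.

Yes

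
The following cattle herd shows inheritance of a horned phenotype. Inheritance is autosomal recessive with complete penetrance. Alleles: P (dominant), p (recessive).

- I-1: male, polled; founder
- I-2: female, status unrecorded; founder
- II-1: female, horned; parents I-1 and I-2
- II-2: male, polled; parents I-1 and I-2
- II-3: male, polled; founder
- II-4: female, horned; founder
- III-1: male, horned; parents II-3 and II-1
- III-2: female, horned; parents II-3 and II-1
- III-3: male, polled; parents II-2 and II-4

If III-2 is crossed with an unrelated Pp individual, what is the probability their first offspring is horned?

III-2 is horned, so III-2 is pp.
The cross gives 1/2 Pp : 1/2 pp, so P(offspring is horned) = 1/2.

1/2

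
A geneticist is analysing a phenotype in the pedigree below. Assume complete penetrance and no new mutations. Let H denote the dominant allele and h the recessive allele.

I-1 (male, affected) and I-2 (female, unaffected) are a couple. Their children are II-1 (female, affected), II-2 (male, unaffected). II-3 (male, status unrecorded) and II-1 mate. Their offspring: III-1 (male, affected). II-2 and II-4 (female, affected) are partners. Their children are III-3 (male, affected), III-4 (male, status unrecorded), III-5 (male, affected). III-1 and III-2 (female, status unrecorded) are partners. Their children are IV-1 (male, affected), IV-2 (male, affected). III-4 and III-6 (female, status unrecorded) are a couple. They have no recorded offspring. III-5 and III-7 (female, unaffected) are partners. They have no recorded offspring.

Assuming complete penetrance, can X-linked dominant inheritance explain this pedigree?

Yes

A consistent assignment under X-linked dominant exists: I-1 X^H Y, I-2 X^h X^h, II-1 X^H X^h, II-2 X^h Y, II-3 X^H Y, II-4 X^H X^H, III-1 X^H Y, III-2 X^H X^H, III-3 X^H Y, III-4 X^H Y, III-5 X^H Y, III-6 X^H X^H, III-7 X^h X^h, IV-1 X^H Y, IV-2 X^H Y.
In this assignment every recorded phenotype matches its genotype and every non-founder's genotype is obtainable from its parents' genotypes, so the pedigree is consistent.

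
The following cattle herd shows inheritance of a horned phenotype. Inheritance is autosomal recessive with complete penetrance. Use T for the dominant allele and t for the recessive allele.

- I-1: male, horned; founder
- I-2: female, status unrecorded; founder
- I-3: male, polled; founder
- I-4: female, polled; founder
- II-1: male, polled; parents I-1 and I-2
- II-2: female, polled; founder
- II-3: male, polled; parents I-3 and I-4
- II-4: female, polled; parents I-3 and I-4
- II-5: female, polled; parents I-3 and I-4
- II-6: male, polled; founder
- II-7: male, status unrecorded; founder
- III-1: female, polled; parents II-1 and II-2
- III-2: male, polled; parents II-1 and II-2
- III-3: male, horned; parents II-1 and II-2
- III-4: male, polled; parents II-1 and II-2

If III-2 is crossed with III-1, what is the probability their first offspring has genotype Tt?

4/9

II-1 is polled so carries T and received t from I-1 (tt), so II-1 is Tt.
II-2 is polled so carries T and passed t to III-3 (tt), so II-2 is Tt.
III-2 is a polled offspring of II-1 (Tt) × II-2 (Tt), whose cross gives 1/4 TT : 1/2 Tt : 1/4 tt; conditioning on being polled, III-2 is TT with probability 1/3, Tt with probability 2/3.
III-1 is a polled offspring of II-1 (Tt) × II-2 (Tt), whose cross gives 1/4 TT : 1/2 Tt : 1/4 tt; conditioning on being polled, III-1 is TT with probability 1/3, Tt with probability 2/3.
Summing over parental genotype combinations, P(offspring has genotype Tt) = 2/9·1/2 + 2/9·1/2 + 4/9·1/2 = 4/9.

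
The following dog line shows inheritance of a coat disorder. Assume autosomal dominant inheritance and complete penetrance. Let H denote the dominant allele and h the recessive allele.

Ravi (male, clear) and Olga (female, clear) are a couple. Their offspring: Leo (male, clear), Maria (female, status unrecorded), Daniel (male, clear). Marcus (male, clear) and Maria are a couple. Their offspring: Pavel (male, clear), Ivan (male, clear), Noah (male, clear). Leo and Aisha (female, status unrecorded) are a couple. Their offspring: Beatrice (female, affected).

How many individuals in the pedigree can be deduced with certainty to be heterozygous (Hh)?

1

Obligate heterozygotes: Beatrice is affected so carries H and received h from Leo (hh), so Beatrice is Hh.
Every other individual is either homozygous by phenotype or has at least one consistent homozygous assignment, so the count is 1.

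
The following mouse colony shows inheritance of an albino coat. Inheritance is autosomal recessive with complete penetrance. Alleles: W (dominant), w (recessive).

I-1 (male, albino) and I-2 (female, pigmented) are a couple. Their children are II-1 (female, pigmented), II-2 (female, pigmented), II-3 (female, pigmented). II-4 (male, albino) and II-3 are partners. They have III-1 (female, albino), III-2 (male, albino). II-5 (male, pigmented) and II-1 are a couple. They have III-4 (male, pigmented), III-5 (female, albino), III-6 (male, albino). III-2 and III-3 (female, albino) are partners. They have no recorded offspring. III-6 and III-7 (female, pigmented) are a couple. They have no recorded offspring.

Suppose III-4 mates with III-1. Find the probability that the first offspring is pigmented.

II-5 is pigmented so carries W and passed w to III-5 (ww), so II-5 is Ww.
II-1 is pigmented so carries W and received w from I-1 (ww), so II-1 is Ww.
III-4 is a pigmented offspring of II-5 (Ww) × II-1 (Ww), whose cross gives 1/4 WW : 1/2 Ww : 1/4 ww; conditioning on being pigmented, III-4 is WW with probability 1/3, Ww with probability 2/3.
III-1 is albino, so III-1 is ww.
Summing over parental genotype combinations, P(offspring is pigmented) = 1/3·1 + 2/3·1/2 = 2/3.

2/3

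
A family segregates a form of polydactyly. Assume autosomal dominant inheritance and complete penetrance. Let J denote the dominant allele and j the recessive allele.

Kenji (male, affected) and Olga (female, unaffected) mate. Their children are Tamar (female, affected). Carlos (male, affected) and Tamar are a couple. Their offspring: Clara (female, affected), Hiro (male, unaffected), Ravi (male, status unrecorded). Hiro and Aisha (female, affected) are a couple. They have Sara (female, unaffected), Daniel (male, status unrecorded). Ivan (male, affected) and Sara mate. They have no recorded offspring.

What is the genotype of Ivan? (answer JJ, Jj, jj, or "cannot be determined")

cannot be determined

Ivan's phenotype allows JJ or Jj, and no parent or child forces a single allele at both positions; consistent genotype assignments exist with Ivan as JJ or Jj.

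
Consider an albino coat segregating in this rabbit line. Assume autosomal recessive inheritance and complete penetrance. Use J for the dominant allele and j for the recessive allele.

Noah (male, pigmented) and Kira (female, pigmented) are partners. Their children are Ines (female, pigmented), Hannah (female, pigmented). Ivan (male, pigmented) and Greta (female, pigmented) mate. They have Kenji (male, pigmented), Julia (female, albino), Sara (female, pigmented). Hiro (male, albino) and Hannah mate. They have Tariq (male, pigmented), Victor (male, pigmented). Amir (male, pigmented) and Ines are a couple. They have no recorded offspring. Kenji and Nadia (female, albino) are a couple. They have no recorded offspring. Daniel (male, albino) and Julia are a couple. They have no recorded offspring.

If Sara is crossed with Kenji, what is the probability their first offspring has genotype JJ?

Ivan is pigmented so carries J and passed j to Julia (jj), so Ivan is Jj.
Greta is pigmented so carries J and passed j to Julia (jj), so Greta is Jj.
Sara is a pigmented offspring of Ivan (Jj) × Greta (Jj), whose cross gives 1/4 JJ : 1/2 Jj : 1/4 jj; conditioning on being pigmented, Sara is JJ with probability 1/3, Jj with probability 2/3.
Kenji is a pigmented offspring of Ivan (Jj) × Greta (Jj), whose cross gives 1/4 JJ : 1/2 Jj : 1/4 jj; conditioning on being pigmented, Kenji is JJ with probability 1/3, Jj with probability 2/3.
Summing over parental genotype combinations, P(offspring has genotype JJ) = 1/9·1 + 2/9·1/2 + 2/9·1/2 + 4/9·1/4 = 4/9.

4/9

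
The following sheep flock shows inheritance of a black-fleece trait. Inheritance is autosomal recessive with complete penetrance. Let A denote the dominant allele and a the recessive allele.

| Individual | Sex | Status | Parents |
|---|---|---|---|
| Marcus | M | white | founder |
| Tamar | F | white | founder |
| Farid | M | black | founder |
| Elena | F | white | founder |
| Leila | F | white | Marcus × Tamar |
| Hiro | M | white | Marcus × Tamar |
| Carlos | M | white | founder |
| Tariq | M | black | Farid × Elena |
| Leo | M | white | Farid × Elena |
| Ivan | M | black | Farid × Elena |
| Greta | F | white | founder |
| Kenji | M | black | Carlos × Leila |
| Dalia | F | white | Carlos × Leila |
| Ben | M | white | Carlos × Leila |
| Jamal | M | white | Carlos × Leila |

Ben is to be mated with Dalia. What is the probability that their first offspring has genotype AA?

4/9

Carlos is white so carries A and passed a to Kenji (aa), so Carlos is Aa.
Leila is white so carries A and passed a to Kenji (aa), so Leila is Aa.
Ben is a white offspring of Carlos (Aa) × Leila (Aa), whose cross gives 1/4 AA : 1/2 Aa : 1/4 aa; conditioning on being white, Ben is AA with probability 1/3, Aa with probability 2/3.
Dalia is a white offspring of Carlos (Aa) × Leila (Aa), whose cross gives 1/4 AA : 1/2 Aa : 1/4 aa; conditioning on being white, Dalia is AA with probability 1/3, Aa with probability 2/3.
Summing over parental genotype combinations, P(offspring has genotype AA) = 1/9·1 + 2/9·1/2 + 2/9·1/2 + 4/9·1/4 = 4/9.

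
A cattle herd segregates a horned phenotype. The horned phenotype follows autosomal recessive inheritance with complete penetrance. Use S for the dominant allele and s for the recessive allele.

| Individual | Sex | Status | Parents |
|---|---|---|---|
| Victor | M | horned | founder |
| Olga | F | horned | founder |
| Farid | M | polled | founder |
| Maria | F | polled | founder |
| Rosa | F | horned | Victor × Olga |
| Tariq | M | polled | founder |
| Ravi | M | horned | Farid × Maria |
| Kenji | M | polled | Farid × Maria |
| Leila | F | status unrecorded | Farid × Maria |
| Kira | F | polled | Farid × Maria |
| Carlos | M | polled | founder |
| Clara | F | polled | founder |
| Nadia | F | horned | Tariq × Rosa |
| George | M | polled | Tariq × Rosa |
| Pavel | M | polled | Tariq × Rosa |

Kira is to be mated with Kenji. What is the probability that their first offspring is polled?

8/9

Farid is polled so carries S and passed s to Ravi (ss), so Farid is Ss.
Maria is polled so carries S and passed s to Ravi (ss), so Maria is Ss.
Kira is a polled offspring of Farid (Ss) × Maria (Ss), whose cross gives 1/4 SS : 1/2 Ss : 1/4 ss; conditioning on being polled, Kira is SS with probability 1/3, Ss with probability 2/3.
Kenji is a polled offspring of Farid (Ss) × Maria (Ss), whose cross gives 1/4 SS : 1/2 Ss : 1/4 ss; conditioning on being polled, Kenji is SS with probability 1/3, Ss with probability 2/3.
Summing over parental genotype combinations, P(offspring is polled) = 1/9·1 + 2/9·1 + 2/9·1 + 4/9·3/4 = 8/9.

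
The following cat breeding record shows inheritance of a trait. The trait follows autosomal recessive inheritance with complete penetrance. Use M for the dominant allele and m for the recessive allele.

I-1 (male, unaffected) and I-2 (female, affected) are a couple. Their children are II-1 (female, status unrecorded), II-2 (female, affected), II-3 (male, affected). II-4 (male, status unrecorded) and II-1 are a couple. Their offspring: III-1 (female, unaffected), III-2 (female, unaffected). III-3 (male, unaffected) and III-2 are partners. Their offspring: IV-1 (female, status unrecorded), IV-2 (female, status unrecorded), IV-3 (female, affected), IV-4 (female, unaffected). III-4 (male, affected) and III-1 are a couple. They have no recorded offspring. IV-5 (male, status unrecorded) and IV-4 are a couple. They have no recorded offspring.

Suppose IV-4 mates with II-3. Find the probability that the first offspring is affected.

1/3

III-3 is unaffected so carries M and passed m to IV-3 (mm), so III-3 is Mm.
III-2 is unaffected so carries M and passed m to IV-3 (mm), so III-2 is Mm.
IV-4 is an unaffected offspring of III-3 (Mm) × III-2 (Mm), whose cross gives 1/4 MM : 1/2 Mm : 1/4 mm; conditioning on being unaffected, IV-4 is MM with probability 1/3, Mm with probability 2/3.
II-3 is affected, so II-3 is mm.
Summing over parental genotype combinations, P(offspring is affected) = 2/3·1/2 = 1/3.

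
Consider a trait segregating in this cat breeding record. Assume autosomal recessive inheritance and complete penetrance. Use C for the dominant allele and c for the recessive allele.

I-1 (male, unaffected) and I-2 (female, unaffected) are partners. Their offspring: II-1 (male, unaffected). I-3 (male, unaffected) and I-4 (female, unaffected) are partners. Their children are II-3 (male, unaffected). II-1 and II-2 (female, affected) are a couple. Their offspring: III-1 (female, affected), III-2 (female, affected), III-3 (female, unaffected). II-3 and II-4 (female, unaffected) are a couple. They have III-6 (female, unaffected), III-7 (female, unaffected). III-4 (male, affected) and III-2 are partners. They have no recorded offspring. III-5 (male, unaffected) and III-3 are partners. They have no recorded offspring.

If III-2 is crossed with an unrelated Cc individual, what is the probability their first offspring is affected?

III-2 is affected, so III-2 is cc.
The cross gives 1/2 Cc : 1/2 cc, so P(offspring is affected) = 1/2.

1/2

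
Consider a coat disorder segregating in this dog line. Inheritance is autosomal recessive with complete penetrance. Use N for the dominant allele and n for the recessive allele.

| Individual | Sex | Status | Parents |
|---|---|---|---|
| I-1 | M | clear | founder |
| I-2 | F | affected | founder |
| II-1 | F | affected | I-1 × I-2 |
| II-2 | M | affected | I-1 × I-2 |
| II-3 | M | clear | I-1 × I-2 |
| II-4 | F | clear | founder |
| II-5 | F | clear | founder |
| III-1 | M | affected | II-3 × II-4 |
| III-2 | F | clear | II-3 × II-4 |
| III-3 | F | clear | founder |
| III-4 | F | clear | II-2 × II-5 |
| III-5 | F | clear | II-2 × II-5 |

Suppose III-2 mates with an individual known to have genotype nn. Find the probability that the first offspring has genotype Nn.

2/3

II-3 is clear so carries N and received n from I-2 (nn), so II-3 is Nn.
II-4 is clear so carries N and passed n to III-1 (nn), so II-4 is Nn.
III-2 is a clear offspring of II-3 (Nn) × II-4 (Nn), whose cross gives 1/4 NN : 1/2 Nn : 1/4 nn; conditioning on being clear, III-2 is NN with probability 1/3, Nn with probability 2/3.
Summing over parental genotype combinations, P(offspring has genotype Nn) = 1/3·1 + 2/3·1/2 = 2/3.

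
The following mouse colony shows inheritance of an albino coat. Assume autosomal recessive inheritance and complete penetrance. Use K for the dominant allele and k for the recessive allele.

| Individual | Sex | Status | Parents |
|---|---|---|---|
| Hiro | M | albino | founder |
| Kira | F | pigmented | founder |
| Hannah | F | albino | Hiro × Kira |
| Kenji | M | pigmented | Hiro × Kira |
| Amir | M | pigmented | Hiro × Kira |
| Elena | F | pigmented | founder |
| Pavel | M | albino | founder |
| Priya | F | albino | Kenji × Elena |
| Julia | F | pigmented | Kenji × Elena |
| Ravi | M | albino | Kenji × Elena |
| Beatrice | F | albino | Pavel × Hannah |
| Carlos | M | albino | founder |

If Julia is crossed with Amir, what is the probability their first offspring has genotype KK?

Kenji is pigmented so carries K and received k from Hiro (kk), so Kenji is Kk.
Elena is pigmented so carries K and passed k to Priya (kk), so Elena is Kk.
Julia is a pigmented offspring of Kenji (Kk) × Elena (Kk), whose cross gives 1/4 KK : 1/2 Kk : 1/4 kk; conditioning on being pigmented, Julia is KK with probability 1/3, Kk with probability 2/3.
Amir is pigmented so carries K and received k from Hiro (kk), so Amir is Kk.
Summing over parental genotype combinations, P(offspring has genotype KK) = 1/3·1/2 + 2/3·1/4 = 1/3.

1/3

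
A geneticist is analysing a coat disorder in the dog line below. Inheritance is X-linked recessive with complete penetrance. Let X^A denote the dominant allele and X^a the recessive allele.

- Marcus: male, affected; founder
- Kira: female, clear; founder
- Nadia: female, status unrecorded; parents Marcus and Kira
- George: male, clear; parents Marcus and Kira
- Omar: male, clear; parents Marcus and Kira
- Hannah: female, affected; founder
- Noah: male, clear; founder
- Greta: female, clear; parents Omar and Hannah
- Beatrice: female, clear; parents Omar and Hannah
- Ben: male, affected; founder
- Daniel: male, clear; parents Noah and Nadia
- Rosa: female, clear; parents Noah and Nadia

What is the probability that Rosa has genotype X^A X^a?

Noah is clear, so Noah is X^A Y.
Nadia passed A to Daniel (X^A Y) and received a from Marcus (X^a Y), so Nadia is X^A X^a.
Their cross gives offspring ratios 1/2 X^A X^A : 1/2 X^A X^a. Conditioning on Rosa being clear, P(X^A X^a) = 1/2 / 1 = 1/2.

1/2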